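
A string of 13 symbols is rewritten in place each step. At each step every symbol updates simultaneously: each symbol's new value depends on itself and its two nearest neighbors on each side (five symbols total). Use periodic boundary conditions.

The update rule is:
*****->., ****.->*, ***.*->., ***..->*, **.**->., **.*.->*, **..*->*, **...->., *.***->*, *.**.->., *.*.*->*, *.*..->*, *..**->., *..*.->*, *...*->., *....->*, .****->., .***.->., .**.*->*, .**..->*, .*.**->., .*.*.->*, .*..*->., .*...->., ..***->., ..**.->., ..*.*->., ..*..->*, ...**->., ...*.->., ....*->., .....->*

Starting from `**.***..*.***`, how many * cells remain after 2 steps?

8

*..*.***..*..
*.*..*.****.*
count of *: 8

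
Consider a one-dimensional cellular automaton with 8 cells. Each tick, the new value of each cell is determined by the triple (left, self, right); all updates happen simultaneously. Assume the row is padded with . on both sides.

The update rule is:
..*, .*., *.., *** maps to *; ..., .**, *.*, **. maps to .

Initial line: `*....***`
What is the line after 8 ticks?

**..*.*.
..***.**
.*.*....
**.**...
.....*..
....***.
...*.*.*
..**.*.*

..**.*.*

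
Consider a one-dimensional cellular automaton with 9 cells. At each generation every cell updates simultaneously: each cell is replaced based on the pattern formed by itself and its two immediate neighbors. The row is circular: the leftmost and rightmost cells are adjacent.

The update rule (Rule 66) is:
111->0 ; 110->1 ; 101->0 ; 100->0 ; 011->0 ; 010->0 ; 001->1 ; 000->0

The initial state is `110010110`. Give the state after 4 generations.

000010010

010100010
100000100
000001001
000010010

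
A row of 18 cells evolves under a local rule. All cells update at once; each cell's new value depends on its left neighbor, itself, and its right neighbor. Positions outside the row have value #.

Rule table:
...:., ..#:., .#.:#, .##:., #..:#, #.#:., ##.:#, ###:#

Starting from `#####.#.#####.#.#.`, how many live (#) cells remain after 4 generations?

generation 1: #####.#..####.#.#.
generation 2: #####.##..###.#.#.
generation 3: #####..##..##.#.#.
generation 4: ######..##..#.#.#.
count of #: 11

11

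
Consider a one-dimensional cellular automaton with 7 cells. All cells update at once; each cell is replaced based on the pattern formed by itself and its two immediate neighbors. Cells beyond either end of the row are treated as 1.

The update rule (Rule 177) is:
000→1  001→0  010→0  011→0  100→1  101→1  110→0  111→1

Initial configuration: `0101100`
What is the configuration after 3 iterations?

1010100

1010010
0101001
1010100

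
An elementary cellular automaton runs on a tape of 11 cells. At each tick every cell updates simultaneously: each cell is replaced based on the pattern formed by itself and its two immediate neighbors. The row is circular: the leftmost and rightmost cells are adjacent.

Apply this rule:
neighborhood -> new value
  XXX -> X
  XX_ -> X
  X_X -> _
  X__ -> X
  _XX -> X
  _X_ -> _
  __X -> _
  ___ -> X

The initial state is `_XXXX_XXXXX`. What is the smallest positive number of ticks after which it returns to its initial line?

1

_XXXX_XXXXX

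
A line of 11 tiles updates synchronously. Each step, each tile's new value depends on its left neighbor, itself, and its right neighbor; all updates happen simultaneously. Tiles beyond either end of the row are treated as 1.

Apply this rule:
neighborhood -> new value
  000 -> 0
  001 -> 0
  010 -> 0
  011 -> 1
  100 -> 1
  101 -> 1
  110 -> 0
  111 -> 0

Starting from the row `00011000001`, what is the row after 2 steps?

01001010001

10010100001
01001010001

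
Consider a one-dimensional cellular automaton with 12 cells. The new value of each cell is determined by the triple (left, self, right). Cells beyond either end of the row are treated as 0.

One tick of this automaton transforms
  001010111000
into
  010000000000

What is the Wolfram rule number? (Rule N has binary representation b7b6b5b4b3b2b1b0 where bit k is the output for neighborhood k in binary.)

position 7: 111 → 0  (bit 7 = 0)
position 8: 110 → 0  (bit 6 = 0)
position 3: 101 → 0  (bit 5 = 0)
position 9: 100 → 0  (bit 4 = 0)
position 6: 011 → 0  (bit 3 = 0)
position 2: 010 → 0  (bit 2 = 0)
position 1: 001 → 1  (bit 1 = 1)
position 0: 000 → 0  (bit 0 = 0)
bits b7..b0 = 00000010 = 2

2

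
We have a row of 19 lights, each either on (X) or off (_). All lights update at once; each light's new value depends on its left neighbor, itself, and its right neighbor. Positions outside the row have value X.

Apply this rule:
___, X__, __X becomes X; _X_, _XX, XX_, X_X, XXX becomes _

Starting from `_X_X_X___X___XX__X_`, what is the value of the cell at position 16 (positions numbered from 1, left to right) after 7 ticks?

______XXX_XXX__XX__
XXXXXX_______XX__XX
______XXXXXXX__XX__
XXXXXX_______XX__XX  (repeats tick 2; period 2)
tick 7: ______XXXXXXX__XX__
position 16 holds X

X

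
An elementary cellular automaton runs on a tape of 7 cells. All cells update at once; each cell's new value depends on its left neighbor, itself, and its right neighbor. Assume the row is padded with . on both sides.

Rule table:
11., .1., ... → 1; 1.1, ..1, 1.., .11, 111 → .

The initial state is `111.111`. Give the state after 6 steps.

1.1.1.1

..1...1
1.1.1.1
1.1.1.1  (fixed point — unchanged through step 6)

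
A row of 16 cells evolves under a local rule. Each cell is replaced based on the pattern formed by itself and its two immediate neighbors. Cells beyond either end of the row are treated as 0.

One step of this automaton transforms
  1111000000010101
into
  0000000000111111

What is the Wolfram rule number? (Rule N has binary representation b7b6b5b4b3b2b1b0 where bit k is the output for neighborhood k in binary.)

position 1: 111 → 0  (bit 7 = 0)
position 3: 110 → 0  (bit 6 = 0)
position 12: 101 → 1  (bit 5 = 1)
position 4: 100 → 0  (bit 4 = 0)
position 0: 011 → 0  (bit 3 = 0)
position 11: 010 → 1  (bit 2 = 1)
position 10: 001 → 1  (bit 1 = 1)
position 5: 000 → 0  (bit 0 = 0)
bits b7..b0 = 00100110 = 38

38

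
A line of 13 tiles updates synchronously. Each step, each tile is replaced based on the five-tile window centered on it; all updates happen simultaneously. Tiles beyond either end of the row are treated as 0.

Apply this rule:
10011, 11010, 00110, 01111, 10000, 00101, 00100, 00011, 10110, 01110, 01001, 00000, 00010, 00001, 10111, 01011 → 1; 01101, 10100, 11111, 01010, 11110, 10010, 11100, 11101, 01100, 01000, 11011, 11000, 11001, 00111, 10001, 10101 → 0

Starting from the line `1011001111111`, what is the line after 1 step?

1110010100000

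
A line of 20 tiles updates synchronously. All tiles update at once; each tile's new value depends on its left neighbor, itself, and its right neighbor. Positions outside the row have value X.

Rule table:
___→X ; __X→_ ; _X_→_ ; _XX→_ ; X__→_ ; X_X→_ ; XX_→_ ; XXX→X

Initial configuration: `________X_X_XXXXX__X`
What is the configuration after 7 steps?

___XX____XXXX__X__X_

_XXXXXX______XXX____
__XXXX__XXXX__X__XX_
___XX____XX_________
_X____XX____XXXXXXX_
___XX____XX__XXXXX__
_X____XX______XXX___
___XX____XXXX__X__X_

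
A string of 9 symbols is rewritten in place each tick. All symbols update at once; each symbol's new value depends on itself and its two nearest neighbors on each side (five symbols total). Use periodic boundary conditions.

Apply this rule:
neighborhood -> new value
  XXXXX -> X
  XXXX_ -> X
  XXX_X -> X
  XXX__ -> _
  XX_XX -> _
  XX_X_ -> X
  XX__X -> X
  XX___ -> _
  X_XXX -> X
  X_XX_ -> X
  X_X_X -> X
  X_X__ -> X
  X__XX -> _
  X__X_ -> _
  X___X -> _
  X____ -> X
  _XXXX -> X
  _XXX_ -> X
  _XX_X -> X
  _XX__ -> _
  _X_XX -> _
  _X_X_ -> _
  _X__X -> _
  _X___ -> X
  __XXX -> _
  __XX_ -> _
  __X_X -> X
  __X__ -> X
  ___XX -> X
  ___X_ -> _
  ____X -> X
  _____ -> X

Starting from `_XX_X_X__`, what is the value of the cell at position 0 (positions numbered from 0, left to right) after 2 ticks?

X

X_XXX_XX_
X_XXX_XXX
position 0 holds X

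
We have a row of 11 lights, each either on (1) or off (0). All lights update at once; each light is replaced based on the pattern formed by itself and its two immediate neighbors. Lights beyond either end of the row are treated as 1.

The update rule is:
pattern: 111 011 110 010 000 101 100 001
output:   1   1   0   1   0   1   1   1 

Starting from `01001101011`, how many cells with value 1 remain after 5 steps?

step 1: 11111011111
step 2: 11110111111
step 3: 11101111111
step 4: 11011111111
step 5: 10111111111
count of 1: 10

10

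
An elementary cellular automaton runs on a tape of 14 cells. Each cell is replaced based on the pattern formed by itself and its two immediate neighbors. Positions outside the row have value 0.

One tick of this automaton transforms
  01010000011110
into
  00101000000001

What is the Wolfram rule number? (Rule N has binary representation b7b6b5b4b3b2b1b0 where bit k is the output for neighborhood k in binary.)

48

position 10: 111 → 0  (bit 7 = 0)
position 12: 110 → 0  (bit 6 = 0)
position 2: 101 → 1  (bit 5 = 1)
position 4: 100 → 1  (bit 4 = 1)
position 9: 011 → 0  (bit 3 = 0)
position 1: 010 → 0  (bit 2 = 0)
position 0: 001 → 0  (bit 1 = 0)
position 5: 000 → 0  (bit 0 = 0)
bits b7..b0 = 00110000 = 48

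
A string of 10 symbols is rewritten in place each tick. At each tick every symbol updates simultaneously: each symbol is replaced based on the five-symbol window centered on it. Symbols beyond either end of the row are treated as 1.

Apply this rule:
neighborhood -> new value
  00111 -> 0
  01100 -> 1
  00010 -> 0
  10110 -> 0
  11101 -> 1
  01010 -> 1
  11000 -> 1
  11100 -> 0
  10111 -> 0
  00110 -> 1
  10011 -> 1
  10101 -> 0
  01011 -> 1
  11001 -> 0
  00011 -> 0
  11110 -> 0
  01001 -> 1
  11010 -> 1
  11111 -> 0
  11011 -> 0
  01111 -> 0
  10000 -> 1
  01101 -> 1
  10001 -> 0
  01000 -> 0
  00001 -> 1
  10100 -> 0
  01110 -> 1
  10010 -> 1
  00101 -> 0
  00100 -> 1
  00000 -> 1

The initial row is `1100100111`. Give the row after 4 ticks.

0001111000
1000000100
0111110111
0000010000

0000010000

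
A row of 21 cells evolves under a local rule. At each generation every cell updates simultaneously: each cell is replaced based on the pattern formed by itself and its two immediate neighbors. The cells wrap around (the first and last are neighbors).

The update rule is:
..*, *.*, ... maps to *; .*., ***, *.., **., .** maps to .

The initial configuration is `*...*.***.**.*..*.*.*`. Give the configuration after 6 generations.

..**.*...*..*..*.*.*.
**..*..**..*..*.*.*..
...*..*...*..*.*.*..*
.**..*..**..*.*.*..*.
*...*..*...*.*.*..*..
..**..*..**.*.*..*..*

..**..*..**.*.*..*..*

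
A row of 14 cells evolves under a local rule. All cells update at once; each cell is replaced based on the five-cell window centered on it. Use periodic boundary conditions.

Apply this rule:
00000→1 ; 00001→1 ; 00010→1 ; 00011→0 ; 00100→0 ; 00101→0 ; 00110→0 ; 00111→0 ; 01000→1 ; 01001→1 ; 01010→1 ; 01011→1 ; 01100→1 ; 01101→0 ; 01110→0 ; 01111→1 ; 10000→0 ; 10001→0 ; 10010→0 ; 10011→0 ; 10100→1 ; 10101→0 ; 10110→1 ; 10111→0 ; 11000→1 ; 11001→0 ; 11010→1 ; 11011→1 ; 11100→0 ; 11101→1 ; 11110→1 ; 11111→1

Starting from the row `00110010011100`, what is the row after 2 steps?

10010001000010
11001010101101

11001010101101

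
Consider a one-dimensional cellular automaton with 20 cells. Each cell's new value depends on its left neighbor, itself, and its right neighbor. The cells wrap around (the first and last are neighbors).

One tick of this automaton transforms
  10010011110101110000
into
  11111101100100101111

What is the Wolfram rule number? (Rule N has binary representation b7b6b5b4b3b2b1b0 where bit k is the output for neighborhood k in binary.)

position 7: 111 → 1  (bit 7 = 1)
position 9: 110 → 0  (bit 6 = 0)
position 10: 101 → 0  (bit 5 = 0)
position 1: 100 → 1  (bit 4 = 1)
position 6: 011 → 0  (bit 3 = 0)
position 0: 010 → 1  (bit 2 = 1)
position 2: 001 → 1  (bit 1 = 1)
position 17: 000 → 1  (bit 0 = 1)
bits b7..b0 = 10010111 = 151

151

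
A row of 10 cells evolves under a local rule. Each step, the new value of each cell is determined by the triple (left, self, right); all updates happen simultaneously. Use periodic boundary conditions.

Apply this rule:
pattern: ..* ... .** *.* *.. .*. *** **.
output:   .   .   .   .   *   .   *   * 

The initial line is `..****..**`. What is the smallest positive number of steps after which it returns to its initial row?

*..****..*
**..****..
.**..****.
..**..****
*..**..***
**..**..**
***..**..*
****..**..
.****..**.
..****..**

10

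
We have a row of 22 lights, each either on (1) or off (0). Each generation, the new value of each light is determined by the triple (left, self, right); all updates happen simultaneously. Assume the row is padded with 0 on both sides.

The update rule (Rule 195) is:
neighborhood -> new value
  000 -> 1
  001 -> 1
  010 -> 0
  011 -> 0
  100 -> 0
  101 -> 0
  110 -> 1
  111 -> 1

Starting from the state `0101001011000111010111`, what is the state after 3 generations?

1000010001011011000011
0011100110001001011101
1101101010110010001100

1101101010110010001100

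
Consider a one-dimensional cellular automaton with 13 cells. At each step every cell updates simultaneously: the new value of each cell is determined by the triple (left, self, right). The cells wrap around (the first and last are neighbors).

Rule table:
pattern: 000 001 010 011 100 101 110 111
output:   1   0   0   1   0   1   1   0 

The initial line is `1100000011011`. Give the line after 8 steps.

0101111011110
0011001110010
1011001010000
0111000100110
0101010000110
0010100110110
1001000111110
0000010100011

0000010100011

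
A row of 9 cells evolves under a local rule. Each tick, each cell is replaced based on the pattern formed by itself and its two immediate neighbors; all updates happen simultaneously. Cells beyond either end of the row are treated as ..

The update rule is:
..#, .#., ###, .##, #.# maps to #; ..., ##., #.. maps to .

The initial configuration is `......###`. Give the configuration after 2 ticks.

....###..

.....###.
....###..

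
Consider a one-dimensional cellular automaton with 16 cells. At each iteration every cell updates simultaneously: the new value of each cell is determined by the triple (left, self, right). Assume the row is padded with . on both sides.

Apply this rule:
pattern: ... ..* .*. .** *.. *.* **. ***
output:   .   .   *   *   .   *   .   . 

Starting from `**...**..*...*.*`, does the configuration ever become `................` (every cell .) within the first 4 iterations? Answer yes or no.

*....*...*...***
*....*...*...*..
*....*...*...*..  (fixed point — unchanged through iteration 4)
iteration 4 is *....*...*...*.., still not uniform .

no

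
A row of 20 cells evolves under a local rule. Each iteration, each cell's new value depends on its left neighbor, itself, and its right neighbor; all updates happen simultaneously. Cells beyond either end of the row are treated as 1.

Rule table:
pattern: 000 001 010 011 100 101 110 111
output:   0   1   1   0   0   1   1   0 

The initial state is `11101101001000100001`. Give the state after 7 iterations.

00110111011001100010
01011001101010100111
11101010111111101000
00111111000000111001
01000001000001001010
11000011000011011111
01000101000101100000

01000101000101100000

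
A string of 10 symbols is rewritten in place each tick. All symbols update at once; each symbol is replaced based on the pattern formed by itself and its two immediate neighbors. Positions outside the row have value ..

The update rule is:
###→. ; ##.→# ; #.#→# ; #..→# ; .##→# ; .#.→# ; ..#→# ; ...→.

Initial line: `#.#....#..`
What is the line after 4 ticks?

#..####..#

tick 1: ####..###.
tick 2: #..####.##
tick 3: ####..####
tick 4: #..####..#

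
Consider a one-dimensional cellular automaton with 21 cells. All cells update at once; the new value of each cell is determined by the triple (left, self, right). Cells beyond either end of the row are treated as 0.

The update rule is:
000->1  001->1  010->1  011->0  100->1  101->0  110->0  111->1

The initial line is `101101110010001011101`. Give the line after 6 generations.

generation 1: 100000101111111001001
generation 2: 111111100111110111111
generation 3: 011111011011100011110
generation 4: 101110000001011101101
generation 5: 100101111111001000001
generation 6: 111100111110111111111

111100111110111111111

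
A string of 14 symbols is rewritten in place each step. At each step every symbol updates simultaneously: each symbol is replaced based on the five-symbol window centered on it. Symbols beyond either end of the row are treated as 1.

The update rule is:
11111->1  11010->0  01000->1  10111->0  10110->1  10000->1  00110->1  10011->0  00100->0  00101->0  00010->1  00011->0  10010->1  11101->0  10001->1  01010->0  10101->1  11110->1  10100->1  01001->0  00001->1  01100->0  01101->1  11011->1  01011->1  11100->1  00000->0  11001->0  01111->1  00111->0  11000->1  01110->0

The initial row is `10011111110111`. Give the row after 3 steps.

step 1: 10001111101011
step 2: 11100111001101
step 3: 11100001001110

11100001001110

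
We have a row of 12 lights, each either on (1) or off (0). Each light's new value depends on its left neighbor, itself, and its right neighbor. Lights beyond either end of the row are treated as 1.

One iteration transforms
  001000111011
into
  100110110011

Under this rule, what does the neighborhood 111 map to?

1

At position 7 the neighborhood is 111; the next row has 1 there.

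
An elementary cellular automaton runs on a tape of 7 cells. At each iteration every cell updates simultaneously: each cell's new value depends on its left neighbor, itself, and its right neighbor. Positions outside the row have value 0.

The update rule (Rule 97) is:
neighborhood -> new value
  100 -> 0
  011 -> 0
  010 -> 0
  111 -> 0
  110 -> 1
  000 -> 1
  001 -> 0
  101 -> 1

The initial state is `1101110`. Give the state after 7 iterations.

1000100

0110010
0010000
1000111
0010001
1000100
0010001  (repeats iteration 4; period 2)
iteration 7: 1000100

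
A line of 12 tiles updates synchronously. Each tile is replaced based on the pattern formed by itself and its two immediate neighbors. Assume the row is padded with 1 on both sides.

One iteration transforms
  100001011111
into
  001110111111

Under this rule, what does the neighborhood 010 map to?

0

At position 5 the neighborhood is 010; the next row has 0 there.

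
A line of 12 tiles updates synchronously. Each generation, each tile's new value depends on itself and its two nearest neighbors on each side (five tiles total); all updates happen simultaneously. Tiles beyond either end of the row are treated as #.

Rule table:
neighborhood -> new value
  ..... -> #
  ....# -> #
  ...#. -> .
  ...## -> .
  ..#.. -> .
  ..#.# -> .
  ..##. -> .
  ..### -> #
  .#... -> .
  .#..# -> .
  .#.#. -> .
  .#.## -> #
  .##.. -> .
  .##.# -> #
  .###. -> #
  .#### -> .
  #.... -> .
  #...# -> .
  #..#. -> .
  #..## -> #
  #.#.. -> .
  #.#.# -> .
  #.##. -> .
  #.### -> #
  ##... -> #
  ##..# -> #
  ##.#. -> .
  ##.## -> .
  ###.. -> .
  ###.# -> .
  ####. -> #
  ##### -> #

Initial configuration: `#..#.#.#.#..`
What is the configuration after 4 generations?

generation 1: .#.........#
generation 2: ....######.#
generation 3: #.#.#.###..#
generation 4: .....###.###

.....###.###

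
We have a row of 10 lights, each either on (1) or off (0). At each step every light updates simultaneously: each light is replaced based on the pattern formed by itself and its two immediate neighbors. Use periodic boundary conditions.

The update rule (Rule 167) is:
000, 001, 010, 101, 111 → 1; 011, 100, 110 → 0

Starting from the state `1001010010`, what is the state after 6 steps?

1010110101

1011110111
0101101011
1110011100
0100101001
1101111011
1010110101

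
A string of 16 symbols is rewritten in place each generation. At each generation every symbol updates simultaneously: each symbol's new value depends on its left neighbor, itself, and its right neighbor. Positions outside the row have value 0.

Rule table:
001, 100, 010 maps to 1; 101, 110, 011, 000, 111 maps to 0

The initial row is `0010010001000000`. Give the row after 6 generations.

1000100100000001

0111111011100000
1000000000010000
1100000000111000
0010000001000100
0111000011101110
1000100100000001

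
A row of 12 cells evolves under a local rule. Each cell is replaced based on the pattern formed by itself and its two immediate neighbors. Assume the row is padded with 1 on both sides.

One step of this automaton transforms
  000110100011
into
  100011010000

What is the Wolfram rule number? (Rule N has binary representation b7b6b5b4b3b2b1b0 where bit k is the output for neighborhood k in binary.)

position 11: 111 → 0  (bit 7 = 0)
position 4: 110 → 1  (bit 6 = 1)
position 5: 101 → 1  (bit 5 = 1)
position 0: 100 → 1  (bit 4 = 1)
position 3: 011 → 0  (bit 3 = 0)
position 6: 010 → 0  (bit 2 = 0)
position 2: 001 → 0  (bit 1 = 0)
position 1: 000 → 0  (bit 0 = 0)
bits b7..b0 = 01110000 = 112

112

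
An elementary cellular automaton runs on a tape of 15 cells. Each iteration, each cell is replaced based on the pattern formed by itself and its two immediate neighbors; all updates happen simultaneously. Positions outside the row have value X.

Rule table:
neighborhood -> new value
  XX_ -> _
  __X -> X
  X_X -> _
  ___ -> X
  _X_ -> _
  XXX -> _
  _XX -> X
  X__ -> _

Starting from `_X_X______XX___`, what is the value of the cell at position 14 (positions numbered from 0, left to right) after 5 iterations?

X

_____XXXXXX__XX
_XXXXX______XX_
_X_____XXXXXX__
___XXXXX______X
_XXX_____XXXXXX
position 14 holds X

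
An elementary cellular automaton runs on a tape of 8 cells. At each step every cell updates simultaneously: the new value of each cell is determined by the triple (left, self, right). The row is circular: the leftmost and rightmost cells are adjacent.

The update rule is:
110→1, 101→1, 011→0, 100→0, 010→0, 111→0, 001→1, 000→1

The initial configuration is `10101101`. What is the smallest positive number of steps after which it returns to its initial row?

8

step 1: 11010110
step 2: 01101011
step 3: 10110101
step 4: 11011010
step 5: 01101101
step 6: 10110110
step 7: 01011011
step 8: 10101101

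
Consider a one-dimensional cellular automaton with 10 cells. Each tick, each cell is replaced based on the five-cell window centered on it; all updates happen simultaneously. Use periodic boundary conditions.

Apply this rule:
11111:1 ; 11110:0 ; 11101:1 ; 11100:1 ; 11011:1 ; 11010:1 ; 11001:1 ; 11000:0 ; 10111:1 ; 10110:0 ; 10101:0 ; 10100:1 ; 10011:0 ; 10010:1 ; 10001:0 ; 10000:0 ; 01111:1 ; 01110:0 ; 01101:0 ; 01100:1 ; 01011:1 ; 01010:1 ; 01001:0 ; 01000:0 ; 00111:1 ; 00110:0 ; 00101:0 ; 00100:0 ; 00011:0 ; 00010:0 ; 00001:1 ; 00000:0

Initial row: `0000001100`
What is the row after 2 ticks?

0010001000

tick 1: 0000100100
tick 2: 0010001000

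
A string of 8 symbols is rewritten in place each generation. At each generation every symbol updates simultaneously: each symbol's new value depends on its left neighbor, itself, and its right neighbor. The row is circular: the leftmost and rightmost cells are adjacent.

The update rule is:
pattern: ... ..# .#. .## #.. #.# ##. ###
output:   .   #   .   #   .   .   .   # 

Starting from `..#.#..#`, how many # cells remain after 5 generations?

2

.#....#.
#....#..
....#..#
...#..#.
..#..#..
count of #: 2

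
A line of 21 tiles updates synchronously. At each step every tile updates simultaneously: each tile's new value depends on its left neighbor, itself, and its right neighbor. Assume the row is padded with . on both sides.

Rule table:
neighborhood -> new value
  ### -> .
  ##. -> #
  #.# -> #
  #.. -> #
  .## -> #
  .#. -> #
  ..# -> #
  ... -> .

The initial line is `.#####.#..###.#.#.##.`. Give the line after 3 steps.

##...######.#########
###.##....###.......#
#.#####..##.##.....##

#.#####..##.##.....##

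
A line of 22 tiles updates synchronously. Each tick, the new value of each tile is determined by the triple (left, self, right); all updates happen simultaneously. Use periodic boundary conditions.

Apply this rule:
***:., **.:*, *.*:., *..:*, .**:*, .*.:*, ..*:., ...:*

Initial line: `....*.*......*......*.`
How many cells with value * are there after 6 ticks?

***.*.******.******.**
..*.*.*....*.*....*.*.
*.*.*.****.*.****.*.**
*.*.*.*..*.*.*..*.*.*.
*.*.*.**.*.*.**.*.*.*.
*.*.*.**.*.*.**.*.*.*.
count of *: 12

12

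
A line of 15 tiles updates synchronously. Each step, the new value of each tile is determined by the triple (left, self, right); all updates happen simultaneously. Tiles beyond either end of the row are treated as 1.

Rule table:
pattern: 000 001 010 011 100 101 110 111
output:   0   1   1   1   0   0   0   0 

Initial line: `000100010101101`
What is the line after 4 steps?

001100110101001
011001100101011
010011001101010
010110011001010

010110011001010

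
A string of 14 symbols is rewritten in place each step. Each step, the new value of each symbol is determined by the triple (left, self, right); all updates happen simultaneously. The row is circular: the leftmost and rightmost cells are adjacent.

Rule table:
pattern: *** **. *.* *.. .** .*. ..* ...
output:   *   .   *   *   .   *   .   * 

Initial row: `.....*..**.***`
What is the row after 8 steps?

step 1: ****.**...*.*.
step 2: .**.*..**.****
step 3: *..***...*.**.
step 4: **..*.**.**..*
step 5: *.*.**..*..*..
step 6: ****..*.**.**.
step 7: .**.*.**..*..*
step 8: *..***..*.**.*

*..***..*.**.*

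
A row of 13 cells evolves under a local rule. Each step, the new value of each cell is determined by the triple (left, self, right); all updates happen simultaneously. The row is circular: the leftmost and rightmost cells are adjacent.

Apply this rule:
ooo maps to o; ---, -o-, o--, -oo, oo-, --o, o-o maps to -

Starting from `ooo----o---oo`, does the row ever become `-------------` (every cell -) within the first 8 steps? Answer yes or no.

yes

step 1: oo----------o
step 2: o------------
step 3: -------------
all cells are - at step 3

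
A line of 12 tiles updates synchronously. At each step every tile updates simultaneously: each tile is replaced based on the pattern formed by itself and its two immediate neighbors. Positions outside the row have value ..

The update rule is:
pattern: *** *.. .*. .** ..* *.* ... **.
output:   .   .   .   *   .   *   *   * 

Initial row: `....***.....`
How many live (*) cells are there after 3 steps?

7

***.*.*.****
*.**.*.**..*
.****.***...
count of *: 7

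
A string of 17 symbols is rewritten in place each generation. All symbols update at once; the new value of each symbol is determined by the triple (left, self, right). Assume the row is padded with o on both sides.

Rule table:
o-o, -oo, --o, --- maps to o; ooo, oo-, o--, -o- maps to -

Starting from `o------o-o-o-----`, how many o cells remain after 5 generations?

9

generation 1: --ooooo-o-o--oooo
generation 2: -oo----o-o--oo---
generation 3: oo--ooo-o--oo--oo
generation 4: ---oo--o--oo--oo-
generation 5: -ooo--o--oo--oo-o
count of o: 9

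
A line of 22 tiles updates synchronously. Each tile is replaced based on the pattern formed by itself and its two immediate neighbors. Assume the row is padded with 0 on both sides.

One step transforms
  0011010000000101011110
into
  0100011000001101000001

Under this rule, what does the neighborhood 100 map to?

1

At position 6 the neighborhood is 100; the next row has 1 there.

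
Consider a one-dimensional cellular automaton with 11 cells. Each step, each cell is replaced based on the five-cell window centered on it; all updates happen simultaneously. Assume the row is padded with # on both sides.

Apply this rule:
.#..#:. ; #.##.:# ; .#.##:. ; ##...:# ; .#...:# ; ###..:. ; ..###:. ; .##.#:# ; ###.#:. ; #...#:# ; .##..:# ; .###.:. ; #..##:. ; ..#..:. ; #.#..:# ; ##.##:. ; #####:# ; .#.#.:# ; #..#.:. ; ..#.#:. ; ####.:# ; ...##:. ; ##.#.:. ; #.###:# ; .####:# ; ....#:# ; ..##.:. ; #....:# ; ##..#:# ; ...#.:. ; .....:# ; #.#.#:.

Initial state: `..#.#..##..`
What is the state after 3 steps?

.#.....#...

#..##...##.
.#..###..#.
.#.....#...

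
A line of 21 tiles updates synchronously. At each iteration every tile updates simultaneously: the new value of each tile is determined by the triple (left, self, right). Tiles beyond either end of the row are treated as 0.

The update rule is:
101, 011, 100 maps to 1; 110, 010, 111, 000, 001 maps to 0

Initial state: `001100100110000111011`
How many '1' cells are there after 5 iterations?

001010010101000100110
000101001010100010101
000010100101010001010
000001010010101000101
000000101001010100010
count of 1: 6

6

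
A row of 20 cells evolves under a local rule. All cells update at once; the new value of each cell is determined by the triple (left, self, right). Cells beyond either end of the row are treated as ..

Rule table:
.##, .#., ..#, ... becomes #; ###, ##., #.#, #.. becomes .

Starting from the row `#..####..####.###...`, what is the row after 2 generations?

#.#..####..####.###.

#.##....##....#...##
#.#..####..####.###.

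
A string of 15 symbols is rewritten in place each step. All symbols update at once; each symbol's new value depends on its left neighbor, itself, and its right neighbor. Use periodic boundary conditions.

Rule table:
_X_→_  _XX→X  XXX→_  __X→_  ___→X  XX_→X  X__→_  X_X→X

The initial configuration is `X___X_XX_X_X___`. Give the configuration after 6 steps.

step 1: __X__XXXX_X__X_
step 2: X____X__XX_____
step 3: __XX____XX_XXX_
step 4: X_XX_XX_XXXX_X_
step 5: _XXXXXXXX__XX_X
step 6: XX______X__XXX_

XX______X__XXX_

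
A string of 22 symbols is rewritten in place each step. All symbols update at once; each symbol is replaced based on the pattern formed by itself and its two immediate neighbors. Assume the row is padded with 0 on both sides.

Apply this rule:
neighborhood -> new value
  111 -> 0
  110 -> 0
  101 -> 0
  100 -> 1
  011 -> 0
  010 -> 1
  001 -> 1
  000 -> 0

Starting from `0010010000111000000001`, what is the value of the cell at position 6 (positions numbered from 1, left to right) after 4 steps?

1

step 1: 0111111001000100000011
step 2: 1000000111101110000100
step 3: 1100001000000001001110
step 4: 0010011100000011110001
position 6 holds 1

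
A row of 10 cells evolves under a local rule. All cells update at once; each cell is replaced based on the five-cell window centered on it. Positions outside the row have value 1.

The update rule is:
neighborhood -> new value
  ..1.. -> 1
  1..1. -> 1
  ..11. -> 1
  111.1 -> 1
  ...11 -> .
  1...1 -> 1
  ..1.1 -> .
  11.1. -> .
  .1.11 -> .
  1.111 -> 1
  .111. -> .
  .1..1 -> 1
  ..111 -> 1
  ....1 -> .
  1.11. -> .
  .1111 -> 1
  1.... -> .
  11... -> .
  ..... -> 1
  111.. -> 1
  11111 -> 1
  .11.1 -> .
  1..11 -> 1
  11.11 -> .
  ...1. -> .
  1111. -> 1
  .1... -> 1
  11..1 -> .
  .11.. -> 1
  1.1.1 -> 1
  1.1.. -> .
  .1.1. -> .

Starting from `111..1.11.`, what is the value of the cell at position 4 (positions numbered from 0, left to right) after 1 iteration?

iteration 1: 111.1.....
position 4 holds 1

1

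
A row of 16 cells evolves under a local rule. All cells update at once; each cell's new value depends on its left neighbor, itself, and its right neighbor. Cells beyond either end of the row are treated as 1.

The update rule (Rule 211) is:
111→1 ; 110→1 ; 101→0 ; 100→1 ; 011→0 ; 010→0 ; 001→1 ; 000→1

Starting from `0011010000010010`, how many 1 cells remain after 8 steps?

1101001111101100
1100110111100111
1111010011111011
1111001101111001
1111110100111110
1111110011011110
1111111101001110
1111111100110110
count of 1: 12

12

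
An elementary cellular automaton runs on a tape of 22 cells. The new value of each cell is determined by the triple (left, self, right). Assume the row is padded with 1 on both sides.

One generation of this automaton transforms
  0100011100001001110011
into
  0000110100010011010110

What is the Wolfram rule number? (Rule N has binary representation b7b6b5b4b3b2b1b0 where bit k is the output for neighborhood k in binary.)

position 6: 111 → 0  (bit 7 = 0)
position 7: 110 → 1  (bit 6 = 1)
position 0: 101 → 0  (bit 5 = 0)
position 2: 100 → 0  (bit 4 = 0)
position 5: 011 → 1  (bit 3 = 1)
position 1: 010 → 0  (bit 2 = 0)
position 4: 001 → 1  (bit 1 = 1)
position 3: 000 → 0  (bit 0 = 0)
bits b7..b0 = 01001010 = 74

74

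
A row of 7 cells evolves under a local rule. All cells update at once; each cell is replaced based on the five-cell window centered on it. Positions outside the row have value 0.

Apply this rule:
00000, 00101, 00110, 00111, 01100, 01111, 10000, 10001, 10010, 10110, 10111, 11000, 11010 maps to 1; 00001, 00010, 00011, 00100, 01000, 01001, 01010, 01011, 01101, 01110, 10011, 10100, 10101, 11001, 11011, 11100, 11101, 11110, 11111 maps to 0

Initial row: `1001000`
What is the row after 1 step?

0010011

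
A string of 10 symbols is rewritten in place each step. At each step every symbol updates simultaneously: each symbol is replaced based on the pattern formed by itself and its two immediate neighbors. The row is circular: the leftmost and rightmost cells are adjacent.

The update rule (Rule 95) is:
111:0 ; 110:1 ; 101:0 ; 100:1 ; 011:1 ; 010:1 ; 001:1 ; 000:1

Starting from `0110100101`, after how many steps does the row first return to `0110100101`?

0110111101
0110100101

2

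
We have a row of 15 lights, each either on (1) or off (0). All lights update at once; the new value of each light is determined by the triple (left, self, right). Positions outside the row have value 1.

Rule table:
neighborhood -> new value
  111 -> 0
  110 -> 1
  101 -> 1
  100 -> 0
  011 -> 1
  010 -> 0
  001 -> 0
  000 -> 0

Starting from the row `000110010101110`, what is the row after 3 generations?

000110000100011

000110001011011
000110000111110
000110000100011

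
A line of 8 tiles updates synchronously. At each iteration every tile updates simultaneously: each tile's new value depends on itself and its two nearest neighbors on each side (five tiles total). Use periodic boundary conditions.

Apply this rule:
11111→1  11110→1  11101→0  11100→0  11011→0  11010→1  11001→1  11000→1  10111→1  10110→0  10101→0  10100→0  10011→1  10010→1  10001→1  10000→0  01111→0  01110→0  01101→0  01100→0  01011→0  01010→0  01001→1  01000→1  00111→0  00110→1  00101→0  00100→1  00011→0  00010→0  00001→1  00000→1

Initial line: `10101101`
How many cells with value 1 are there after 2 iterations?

iteration 1: 01000000
iteration 2: 01101111
count of 1: 6

6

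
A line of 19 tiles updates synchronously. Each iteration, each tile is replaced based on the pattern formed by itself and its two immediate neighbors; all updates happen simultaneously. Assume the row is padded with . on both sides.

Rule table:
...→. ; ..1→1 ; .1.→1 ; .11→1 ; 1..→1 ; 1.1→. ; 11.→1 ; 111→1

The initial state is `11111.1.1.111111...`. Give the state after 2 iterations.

11111.1.1.1111111..
11111.1.1.11111111.

11111.1.1.11111111.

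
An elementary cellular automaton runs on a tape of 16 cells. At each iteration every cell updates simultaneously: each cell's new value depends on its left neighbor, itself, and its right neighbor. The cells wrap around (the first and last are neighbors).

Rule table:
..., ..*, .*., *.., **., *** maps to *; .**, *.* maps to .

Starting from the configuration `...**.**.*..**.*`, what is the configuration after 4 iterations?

***.*..*.***.*.*
***.****..**.*..
.**..*****.*.***
..***.****.*..**

..***.****.*..**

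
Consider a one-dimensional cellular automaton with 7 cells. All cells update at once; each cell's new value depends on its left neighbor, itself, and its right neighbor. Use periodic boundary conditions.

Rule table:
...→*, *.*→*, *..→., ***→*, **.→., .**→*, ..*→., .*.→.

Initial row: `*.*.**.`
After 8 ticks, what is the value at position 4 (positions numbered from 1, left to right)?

.*.**.*
*.**.*.
.**.*.*
**.*.*.
*.*.*.*
.*.*.**
*.*.**.  (repeats tick 0; period 7)
tick 8: .*.**.*
position 4 holds *

*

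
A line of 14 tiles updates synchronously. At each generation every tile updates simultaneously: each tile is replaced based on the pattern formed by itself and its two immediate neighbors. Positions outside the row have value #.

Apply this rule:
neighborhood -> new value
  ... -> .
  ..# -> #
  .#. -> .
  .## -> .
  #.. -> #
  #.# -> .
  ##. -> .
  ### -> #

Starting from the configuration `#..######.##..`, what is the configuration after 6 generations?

.##.####....##
.....##.#..#.#
#...#....##...
.#.#.#..#..#.#
......##.##...
#....#.....#.#

#....#.....#.#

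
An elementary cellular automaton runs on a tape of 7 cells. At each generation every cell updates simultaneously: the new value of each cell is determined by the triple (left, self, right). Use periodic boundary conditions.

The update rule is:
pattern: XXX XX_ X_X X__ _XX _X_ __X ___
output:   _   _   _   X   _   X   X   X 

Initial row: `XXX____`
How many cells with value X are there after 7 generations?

___XXXX
XXX____  (repeats generation 0; period 2)
generation 7: ___XXXX
count of X: 4

4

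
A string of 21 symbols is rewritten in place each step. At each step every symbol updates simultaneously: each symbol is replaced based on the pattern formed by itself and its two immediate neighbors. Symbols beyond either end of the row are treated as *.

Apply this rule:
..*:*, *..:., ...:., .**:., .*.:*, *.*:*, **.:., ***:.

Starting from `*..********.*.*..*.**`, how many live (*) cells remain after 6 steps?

5

..*........****.***..
.**.......*....*....*
*........**...**...*.
........*....*....***
.......**...**...*...
......*....*....**..*
count of *: 5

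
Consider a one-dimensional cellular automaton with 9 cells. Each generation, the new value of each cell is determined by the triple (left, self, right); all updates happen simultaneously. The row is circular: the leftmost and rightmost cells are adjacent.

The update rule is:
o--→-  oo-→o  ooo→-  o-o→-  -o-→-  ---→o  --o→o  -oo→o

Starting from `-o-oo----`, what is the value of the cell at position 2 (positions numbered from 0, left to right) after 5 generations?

o--oo-ooo
o-ooo-o--
--o-o---o
-o----oo-
o--ooooo-
position 2 holds -

-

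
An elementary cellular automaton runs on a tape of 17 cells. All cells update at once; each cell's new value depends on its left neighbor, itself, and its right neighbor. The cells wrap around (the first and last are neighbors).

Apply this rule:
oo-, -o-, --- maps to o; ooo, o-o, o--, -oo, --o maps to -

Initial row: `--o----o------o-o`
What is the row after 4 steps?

--o-oo-o-oooo-o-o
--o--o-o----o-o-o
--o--o-o-oo-o-o-o
--o--o-o--o-o-o-o

--o--o-o--o-o-o-o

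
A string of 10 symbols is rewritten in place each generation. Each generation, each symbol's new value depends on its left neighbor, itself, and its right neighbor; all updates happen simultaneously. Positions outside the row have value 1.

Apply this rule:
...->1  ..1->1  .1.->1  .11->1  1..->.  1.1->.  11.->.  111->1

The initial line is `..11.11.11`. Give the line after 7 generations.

.1.1.11111

.11..1..11
.1..11.111
.1.11..111
.1.1..1111
.1.1.11111
.1.1.11111  (fixed point — unchanged through generation 7)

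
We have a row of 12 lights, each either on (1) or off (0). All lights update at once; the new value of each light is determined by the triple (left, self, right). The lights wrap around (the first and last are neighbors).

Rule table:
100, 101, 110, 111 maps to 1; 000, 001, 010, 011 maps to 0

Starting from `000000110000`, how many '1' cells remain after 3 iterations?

2

iteration 1: 000000011000
iteration 2: 000000001100
iteration 3: 000000000110
count of 1: 2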